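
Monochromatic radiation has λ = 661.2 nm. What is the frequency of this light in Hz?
4.5341e+14 Hz

Using the wave equation: c = fλ

Solving for frequency:
f = c/λ = (3×10⁸ m/s) / (661.2×10⁻⁹ m)
f = 4.5341e+14 Hz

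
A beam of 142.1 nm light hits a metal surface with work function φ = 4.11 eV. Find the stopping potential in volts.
4.6151 V

The stopping potential V_s satisfies: eV_s = KE_max

First, find KE_max using Einstein's equation:
E_photon = hc/λ = 8.7251 eV
KE_max = E_photon - φ = 8.7251 - 4.11 = 4.6151 eV

Since eV_s = KE_max:
V_s = KE_max/e = 4.6151 V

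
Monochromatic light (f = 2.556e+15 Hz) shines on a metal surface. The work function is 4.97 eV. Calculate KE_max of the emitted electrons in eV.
5.6008 eV

Using Einstein's photoelectric equation: KE_max = hf - φ

First, calculate the photon energy:
E_photon = hf = (6.626×10⁻³⁴ J·s)(2.556e+15 Hz)
E_photon = 10.5708 eV

Then, the maximum kinetic energy:
KE_max = E_photon - φ = 10.5708 eV - 4.97 eV = 5.6008 eV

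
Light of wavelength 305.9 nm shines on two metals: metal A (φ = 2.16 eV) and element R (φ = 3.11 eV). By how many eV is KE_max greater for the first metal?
0.9500 eV

Using KE_max = hc/λ - φ for each metal:

Photon energy: E = hc/λ = 4.0531 eV

For metal A (φ₁ = 2.16 eV):
KE₁ = E - φ₁ = 4.0531 - 2.16 = 1.8931 eV

For element R (φ₂ = 3.11 eV):
KE₂ = E - φ₂ = 4.0531 - 3.11 = 0.9431 eV

Difference:
ΔKE = KE₁ - KE₂ = 1.8931 - 0.9431 = 0.9500 eV

Note: The difference equals the difference in work functions: 3.11 - 2.16 = 0.95 eV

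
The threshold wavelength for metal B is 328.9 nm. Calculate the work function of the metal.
3.77 eV

At the threshold wavelength, photon energy equals work function:
φ = hc/λ₀

Calculating:
φ = (6.626×10⁻³⁴ J·s)(3×10⁸ m/s) / (328.9×10⁻⁹ m)
φ = 3.77 eV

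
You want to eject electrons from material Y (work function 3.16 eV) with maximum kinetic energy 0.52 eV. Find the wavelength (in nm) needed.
336.91 nm

From Einstein's equation: KE_max = hc/λ - φ

Rearranging for λ:
hc/λ = KE_max + φ
λ = hc/(KE_max + φ)

Required photon energy:
E_photon = KE_max + φ = 0.52 + 3.16 = 3.68 eV

Required wavelength:
λ = hc/E_photon = (6.626×10⁻³⁴)(3×10⁸) / (3.68 × 1.602×10⁻¹⁹)
λ = 336.91 nm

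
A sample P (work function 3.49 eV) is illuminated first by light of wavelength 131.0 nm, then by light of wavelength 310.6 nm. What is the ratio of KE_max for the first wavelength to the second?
11.9069

Using Einstein's equation: KE_max = hc/λ - φ

For λ₁ = 131.0 nm:
E₁ = hc/λ₁ = 9.4644 eV
KE₁ = E₁ - φ = 9.4644 - 3.49 = 5.9744 eV

For λ₂ = 310.6 nm:
E₂ = hc/λ₂ = 3.9918 eV
KE₂ = E₂ - φ = 3.9918 - 3.49 = 0.5018 eV

Ratio: KE₁/KE₂ = 5.9744/0.5018 = 11.9069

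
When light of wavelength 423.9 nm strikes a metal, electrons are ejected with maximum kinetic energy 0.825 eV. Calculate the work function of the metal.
2.10 eV

From Einstein's photoelectric equation: KE_max = hf - φ = hc/λ - φ

Rearranging for φ:
φ = hc/λ - KE_max

Calculate photon energy:
E_photon = hc/λ = 2.9248 eV

Therefore:
φ = 2.9248 - 0.825 = 2.10 eV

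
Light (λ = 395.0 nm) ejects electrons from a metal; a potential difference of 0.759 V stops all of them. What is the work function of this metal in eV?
2.38 eV

The stopping potential gives the maximum kinetic energy: KE_max = eV_s = 0.759 eV

From Einstein's photoelectric equation: KE_max = hc/λ - φ
Rearranging: φ = hc/λ - KE_max

Calculate photon energy:
E_photon = hc/λ = (6.626×10⁻³⁴ J·s)(3×10⁸ m/s) / (395.0×10⁻⁹ m) = 3.1388 eV

Therefore:
φ = 3.1388 - 0.759 = 2.38 eV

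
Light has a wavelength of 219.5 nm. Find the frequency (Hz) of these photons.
1.3658e+15 Hz

Using the wave equation: c = fλ

Solving for frequency:
f = c/λ = (3×10⁸ m/s) / (219.5×10⁻⁹ m)
f = 1.3658e+15 Hz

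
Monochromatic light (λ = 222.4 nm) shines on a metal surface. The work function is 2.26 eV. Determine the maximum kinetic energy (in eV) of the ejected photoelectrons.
3.3148 eV

Using Einstein's photoelectric equation: KE_max = hf - φ = hc/λ - φ

First, calculate the photon energy:
E_photon = hc/λ = (6.626×10⁻³⁴ J·s)(3×10⁸ m/s) / (222.4×10⁻⁹ m)
E_photon = 5.5748 eV

Then, the maximum kinetic energy:
KE_max = E_photon - φ = 5.5748 eV - 2.26 eV = 3.3148 eV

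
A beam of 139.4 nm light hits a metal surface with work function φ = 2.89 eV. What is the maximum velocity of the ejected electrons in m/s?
1.4533e+06 m/s

First, find the maximum kinetic energy:
E_photon = hc/λ = 8.8941 eV
KE_max = E_photon - φ = 8.8941 - 2.89 = 6.0041 eV

Convert to Joules: KE_max = 6.0041 × 1.602×10⁻¹⁹ J = 9.6197e-19 J

Then use KE = ½mv² to find velocity:
v = √(2·KE/m) = √(2 × 9.6197e-19 J / 9.109e-31 kg)
v = 1.4533e+06 m/s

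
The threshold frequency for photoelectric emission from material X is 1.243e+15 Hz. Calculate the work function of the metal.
5.14 eV

At the threshold frequency, photon energy equals work function:
φ = hf₀

Calculating:
φ = (6.626×10⁻³⁴ J·s)(1.243e+15 Hz)
φ = 5.14 eV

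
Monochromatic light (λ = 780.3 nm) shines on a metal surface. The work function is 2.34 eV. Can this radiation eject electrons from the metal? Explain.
No

For photoemission, the photon energy must exceed the work function.

Photon energy: E = hc/λ = 1.5889 eV
Work function: φ = 2.34 eV

Since E_photon (1.5889 eV) < φ (2.34 eV), photoemission will NOT occur.
The threshold wavelength is λ₀ = hc/φ = 529.8 nm.
Since 780.3 nm > 529.8 nm, the photons lack sufficient energy.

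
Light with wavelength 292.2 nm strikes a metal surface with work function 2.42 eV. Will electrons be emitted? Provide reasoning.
Yes

For photoemission, the photon energy must exceed the work function.

Photon energy: E = hc/λ = 4.2431 eV
Work function: φ = 2.42 eV

Since E_photon (4.2431 eV) > φ (2.42 eV), photoemission WILL occur.
The threshold wavelength is λ₀ = hc/φ = 512.3 nm.
Since 292.2 nm < 512.3 nm, the light has sufficient energy.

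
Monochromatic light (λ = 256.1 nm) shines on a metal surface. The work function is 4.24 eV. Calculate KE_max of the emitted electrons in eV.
0.6012 eV

Using Einstein's photoelectric equation: KE_max = hf - φ = hc/λ - φ

First, calculate the photon energy:
E_photon = hc/λ = (6.626×10⁻³⁴ J·s)(3×10⁸ m/s) / (256.1×10⁻⁹ m)
E_photon = 4.8412 eV

Then, the maximum kinetic energy:
KE_max = E_photon - φ = 4.8412 eV - 4.24 eV = 0.6012 eV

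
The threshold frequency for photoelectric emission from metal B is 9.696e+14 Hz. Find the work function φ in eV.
4.01 eV

At the threshold frequency, photon energy equals work function:
φ = hf₀

Calculating:
φ = (6.626×10⁻³⁴ J·s)(9.696e+14 Hz)
φ = 4.01 eV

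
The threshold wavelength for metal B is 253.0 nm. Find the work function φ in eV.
4.90 eV

At the threshold wavelength, photon energy equals work function:
φ = hc/λ₀

Calculating:
φ = (6.626×10⁻³⁴ J·s)(3×10⁸ m/s) / (253.0×10⁻⁹ m)
φ = 4.90 eV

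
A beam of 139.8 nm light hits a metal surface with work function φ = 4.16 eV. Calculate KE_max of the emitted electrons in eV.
4.7087 eV

Using Einstein's photoelectric equation: KE_max = hf - φ = hc/λ - φ

First, calculate the photon energy:
E_photon = hc/λ = (6.626×10⁻³⁴ J·s)(3×10⁸ m/s) / (139.8×10⁻⁹ m)
E_photon = 8.8687 eV

Then, the maximum kinetic energy:
KE_max = E_photon - φ = 8.8687 eV - 4.16 eV = 4.7087 eV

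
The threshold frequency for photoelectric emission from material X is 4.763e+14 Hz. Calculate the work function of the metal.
1.97 eV

At the threshold frequency, photon energy equals work function:
φ = hf₀

Calculating:
φ = (6.626×10⁻³⁴ J·s)(4.763e+14 Hz)
φ = 1.97 eV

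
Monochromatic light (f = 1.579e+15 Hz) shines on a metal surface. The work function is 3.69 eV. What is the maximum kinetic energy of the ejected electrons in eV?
2.8402 eV

Using Einstein's photoelectric equation: KE_max = hf - φ

First, calculate the photon energy:
E_photon = hf = (6.626×10⁻³⁴ J·s)(1.579e+15 Hz)
E_photon = 6.5302 eV

Then, the maximum kinetic energy:
KE_max = E_photon - φ = 6.5302 eV - 3.69 eV = 2.8402 eV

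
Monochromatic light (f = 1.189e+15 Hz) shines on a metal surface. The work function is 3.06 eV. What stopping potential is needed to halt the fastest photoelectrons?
1.8573 V

The stopping potential V_s satisfies: eV_s = KE_max

First, find KE_max using Einstein's equation:
E_photon = hf = (6.626×10⁻³⁴ J·s)(1.189e+15 Hz) = 4.9173 eV
KE_max = E_photon - φ = 4.9173 - 3.06 = 1.8573 eV

Since eV_s = KE_max:
V_s = KE_max/e = 1.8573 V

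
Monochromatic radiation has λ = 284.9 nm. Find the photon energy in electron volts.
4.3518 eV

Using E = hf = hc/λ:

E = hc/λ = (6.626×10⁻³⁴ J·s)(3×10⁸ m/s) / (284.9×10⁻⁹ m)
E = 4.3518 eV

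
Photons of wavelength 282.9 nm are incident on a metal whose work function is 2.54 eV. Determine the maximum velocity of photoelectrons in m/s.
8.0509e+05 m/s

First, find the maximum kinetic energy:
E_photon = hc/λ = 4.3826 eV
KE_max = E_photon - φ = 4.3826 - 2.54 = 1.8426 eV

Convert to Joules: KE_max = 1.8426 × 1.602×10⁻¹⁹ J = 2.9522e-19 J

Then use KE = ½mv² to find velocity:
v = √(2·KE/m) = √(2 × 2.9522e-19 J / 9.109e-31 kg)
v = 8.0509e+05 m/s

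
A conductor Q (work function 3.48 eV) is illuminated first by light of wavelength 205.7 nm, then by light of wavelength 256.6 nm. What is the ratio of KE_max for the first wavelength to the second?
1.8845

Using Einstein's equation: KE_max = hc/λ - φ

For λ₁ = 205.7 nm:
E₁ = hc/λ₁ = 6.0274 eV
KE₁ = E₁ - φ = 6.0274 - 3.48 = 2.5474 eV

For λ₂ = 256.6 nm:
E₂ = hc/λ₂ = 4.8318 eV
KE₂ = E₂ - φ = 4.8318 - 3.48 = 1.3518 eV

Ratio: KE₁/KE₂ = 2.5474/1.3518 = 1.8845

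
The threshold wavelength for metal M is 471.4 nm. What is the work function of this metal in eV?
2.63 eV

At the threshold wavelength, photon energy equals work function:
φ = hc/λ₀

Calculating:
φ = (6.626×10⁻³⁴ J·s)(3×10⁸ m/s) / (471.4×10⁻⁹ m)
φ = 2.63 eV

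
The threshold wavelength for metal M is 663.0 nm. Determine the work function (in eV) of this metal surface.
1.87 eV

At the threshold wavelength, photon energy equals work function:
φ = hc/λ₀

Calculating:
φ = (6.626×10⁻³⁴ J·s)(3×10⁸ m/s) / (663.0×10⁻⁹ m)
φ = 1.87 eV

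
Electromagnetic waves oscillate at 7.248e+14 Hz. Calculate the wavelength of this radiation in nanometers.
413.62 nm

Using the wave equation: c = fλ

Solving for wavelength:
λ = c/f = (3×10⁸ m/s) / (7.248e+14 Hz)
λ = 413.62 nm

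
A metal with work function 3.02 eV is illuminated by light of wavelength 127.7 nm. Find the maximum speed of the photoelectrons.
1.5339e+06 m/s

First, find the maximum kinetic energy:
E_photon = hc/λ = 9.7090 eV
KE_max = E_photon - φ = 9.7090 - 3.02 = 6.6890 eV

Convert to Joules: KE_max = 6.6890 × 1.602×10⁻¹⁹ J = 1.0717e-18 J

Then use KE = ½mv² to find velocity:
v = √(2·KE/m) = √(2 × 1.0717e-18 J / 9.109e-31 kg)
v = 1.5339e+06 m/s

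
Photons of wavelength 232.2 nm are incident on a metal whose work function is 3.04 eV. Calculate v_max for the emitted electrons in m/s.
8.9939e+05 m/s

First, find the maximum kinetic energy:
E_photon = hc/λ = 5.3395 eV
KE_max = E_photon - φ = 5.3395 - 3.04 = 2.2995 eV

Convert to Joules: KE_max = 2.2995 × 1.602×10⁻¹⁹ J = 3.6843e-19 J

Then use KE = ½mv² to find velocity:
v = √(2·KE/m) = √(2 × 3.6843e-19 J / 9.109e-31 kg)
v = 8.9939e+05 m/s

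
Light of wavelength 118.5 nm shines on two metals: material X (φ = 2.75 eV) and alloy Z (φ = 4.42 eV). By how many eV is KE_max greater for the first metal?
1.6700 eV

Using KE_max = hc/λ - φ for each metal:

Photon energy: E = hc/λ = 10.4628 eV

For material X (φ₁ = 2.75 eV):
KE₁ = E - φ₁ = 10.4628 - 2.75 = 7.7128 eV

For alloy Z (φ₂ = 4.42 eV):
KE₂ = E - φ₂ = 10.4628 - 4.42 = 6.0428 eV

Difference:
ΔKE = KE₁ - KE₂ = 7.7128 - 6.0428 = 1.6700 eV

Note: The difference equals the difference in work functions: 4.42 - 2.75 = 1.67 eV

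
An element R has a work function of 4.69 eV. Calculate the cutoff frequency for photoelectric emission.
1.1340e+15 Hz

The threshold frequency is when the photon energy equals the work function:
hf₀ = φ

Solving for f₀:
f₀ = φ/h = (4.69 eV × 1.602×10⁻¹⁹ J/eV) / (6.626×10⁻³⁴ J·s)
f₀ = 1.1340e+15 Hz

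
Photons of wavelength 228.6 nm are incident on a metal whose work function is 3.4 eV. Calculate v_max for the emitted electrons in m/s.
8.4371e+05 m/s

First, find the maximum kinetic energy:
E_photon = hc/λ = 5.4236 eV
KE_max = E_photon - φ = 5.4236 - 3.4 = 2.0236 eV

Convert to Joules: KE_max = 2.0236 × 1.602×10⁻¹⁹ J = 3.2422e-19 J

Then use KE = ½mv² to find velocity:
v = √(2·KE/m) = √(2 × 3.2422e-19 J / 9.109e-31 kg)
v = 8.4371e+05 m/s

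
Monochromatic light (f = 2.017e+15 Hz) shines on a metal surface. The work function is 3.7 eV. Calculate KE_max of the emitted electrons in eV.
4.6416 eV

Using Einstein's photoelectric equation: KE_max = hf - φ

First, calculate the photon energy:
E_photon = hf = (6.626×10⁻³⁴ J·s)(2.017e+15 Hz)
E_photon = 8.3416 eV

Then, the maximum kinetic energy:
KE_max = E_photon - φ = 8.3416 eV - 3.7 eV = 4.6416 eV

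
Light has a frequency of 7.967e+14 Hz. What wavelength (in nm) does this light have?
376.29 nm

Using the wave equation: c = fλ

Solving for wavelength:
λ = c/f = (3×10⁸ m/s) / (7.967e+14 Hz)
λ = 376.29 nm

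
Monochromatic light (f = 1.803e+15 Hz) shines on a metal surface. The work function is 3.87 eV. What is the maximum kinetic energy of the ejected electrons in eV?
3.5866 eV

Using Einstein's photoelectric equation: KE_max = hf - φ

First, calculate the photon energy:
E_photon = hf = (6.626×10⁻³⁴ J·s)(1.803e+15 Hz)
E_photon = 7.4566 eV

Then, the maximum kinetic energy:
KE_max = E_photon - φ = 7.4566 eV - 3.87 eV = 3.5866 eV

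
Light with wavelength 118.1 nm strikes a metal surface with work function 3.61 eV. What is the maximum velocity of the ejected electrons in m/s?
1.5566e+06 m/s

First, find the maximum kinetic energy:
E_photon = hc/λ = 10.4982 eV
KE_max = E_photon - φ = 10.4982 - 3.61 = 6.8882 eV

Convert to Joules: KE_max = 6.8882 × 1.602×10⁻¹⁹ J = 1.1036e-18 J

Then use KE = ½mv² to find velocity:
v = √(2·KE/m) = √(2 × 1.1036e-18 J / 9.109e-31 kg)
v = 1.5566e+06 m/s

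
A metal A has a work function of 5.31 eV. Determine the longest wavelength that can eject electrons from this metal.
233.49 nm

The threshold wavelength is when the photon energy equals the work function:
hc/λ₀ = φ

Solving for λ₀:
λ₀ = hc/φ = (6.626×10⁻³⁴ J·s)(3×10⁸ m/s) / (5.31 eV × 1.602×10⁻¹⁹ J/eV)
λ₀ = 233.49 nm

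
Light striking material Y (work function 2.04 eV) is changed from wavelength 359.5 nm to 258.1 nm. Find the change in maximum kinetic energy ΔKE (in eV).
1.3549 eV

Using Einstein's equation: KE_max = hc/λ - φ

For λ₁ = 359.5 nm:
KE₁ = hc/λ₁ - φ = 3.4488 - 2.04 = 1.4088 eV

For λ₂ = 258.1 nm:
KE₂ = hc/λ₂ - φ = 4.8037 - 2.04 = 2.7637 eV

Change in KE:
ΔKE = KE₂ - KE₁ = 2.7637 - 1.4088 = 1.3549 eV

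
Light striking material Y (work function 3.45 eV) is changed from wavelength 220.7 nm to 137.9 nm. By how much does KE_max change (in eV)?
3.3731 eV

Using Einstein's equation: KE_max = hc/λ - φ

For λ₁ = 220.7 nm:
KE₁ = hc/λ₁ - φ = 5.6178 - 3.45 = 2.1678 eV

For λ₂ = 137.9 nm:
KE₂ = hc/λ₂ - φ = 8.9909 - 3.45 = 5.5409 eV

Change in KE:
ΔKE = KE₂ - KE₁ = 5.5409 - 2.1678 = 3.3731 eV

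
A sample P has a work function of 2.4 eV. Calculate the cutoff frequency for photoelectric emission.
5.8032e+14 Hz

The threshold frequency is when the photon energy equals the work function:
hf₀ = φ

Solving for f₀:
f₀ = φ/h = (2.4 eV × 1.602×10⁻¹⁹ J/eV) / (6.626×10⁻³⁴ J·s)
f₀ = 5.8032e+14 Hz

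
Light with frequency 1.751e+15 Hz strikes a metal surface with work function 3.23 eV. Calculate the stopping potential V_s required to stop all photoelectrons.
4.0116 V

The stopping potential V_s satisfies: eV_s = KE_max

First, find KE_max using Einstein's equation:
E_photon = hf = (6.626×10⁻³⁴ J·s)(1.751e+15 Hz) = 7.2416 eV
KE_max = E_photon - φ = 7.2416 - 3.23 = 4.0116 eV

Since eV_s = KE_max:
V_s = KE_max/e = 4.0116 V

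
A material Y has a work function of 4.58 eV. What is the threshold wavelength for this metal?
270.71 nm

The threshold wavelength is when the photon energy equals the work function:
hc/λ₀ = φ

Solving for λ₀:
λ₀ = hc/φ = (6.626×10⁻³⁴ J·s)(3×10⁸ m/s) / (4.58 eV × 1.602×10⁻¹⁹ J/eV)
λ₀ = 270.71 nm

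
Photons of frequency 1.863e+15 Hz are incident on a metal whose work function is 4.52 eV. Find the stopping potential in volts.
3.1847 V

The stopping potential V_s satisfies: eV_s = KE_max

First, find KE_max using Einstein's equation:
E_photon = hf = (6.626×10⁻³⁴ J·s)(1.863e+15 Hz) = 7.7047 eV
KE_max = E_photon - φ = 7.7047 - 4.52 = 3.1847 eV

Since eV_s = KE_max:
V_s = KE_max/e = 3.1847 V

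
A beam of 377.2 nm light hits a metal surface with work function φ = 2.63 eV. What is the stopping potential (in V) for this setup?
0.6570 V

The stopping potential V_s satisfies: eV_s = KE_max

First, find KE_max using Einstein's equation:
E_photon = hc/λ = 3.2870 eV
KE_max = E_photon - φ = 3.2870 - 2.63 = 0.6570 eV

Since eV_s = KE_max:
V_s = KE_max/e = 0.6570 V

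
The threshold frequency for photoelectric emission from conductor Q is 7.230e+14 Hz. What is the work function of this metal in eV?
2.99 eV

At the threshold frequency, photon energy equals work function:
φ = hf₀

Calculating:
φ = (6.626×10⁻³⁴ J·s)(7.230e+14 Hz)
φ = 2.99 eV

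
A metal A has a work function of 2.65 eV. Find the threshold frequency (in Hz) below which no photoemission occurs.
6.4077e+14 Hz

The threshold frequency is when the photon energy equals the work function:
hf₀ = φ

Solving for f₀:
f₀ = φ/h = (2.65 eV × 1.602×10⁻¹⁹ J/eV) / (6.626×10⁻³⁴ J·s)
f₀ = 6.4077e+14 Hz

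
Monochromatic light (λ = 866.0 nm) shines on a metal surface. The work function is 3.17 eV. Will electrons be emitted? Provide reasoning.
No

For photoemission, the photon energy must exceed the work function.

Photon energy: E = hc/λ = 1.4317 eV
Work function: φ = 3.17 eV

Since E_photon (1.4317 eV) < φ (3.17 eV), photoemission will NOT occur.
The threshold wavelength is λ₀ = hc/φ = 391.1 nm.
Since 866.0 nm > 391.1 nm, the photons lack sufficient energy.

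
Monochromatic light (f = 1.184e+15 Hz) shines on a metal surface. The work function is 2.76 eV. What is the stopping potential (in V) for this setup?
2.1366 V

The stopping potential V_s satisfies: eV_s = KE_max

First, find KE_max using Einstein's equation:
E_photon = hf = (6.626×10⁻³⁴ J·s)(1.184e+15 Hz) = 4.8966 eV
KE_max = E_photon - φ = 4.8966 - 2.76 = 2.1366 eV

Since eV_s = KE_max:
V_s = KE_max/e = 2.1366 V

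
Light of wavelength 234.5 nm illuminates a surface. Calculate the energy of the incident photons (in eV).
5.2872 eV

Using E = hf = hc/λ:

E = hc/λ = (6.626×10⁻³⁴ J·s)(3×10⁸ m/s) / (234.5×10⁻⁹ m)
E = 5.2872 eV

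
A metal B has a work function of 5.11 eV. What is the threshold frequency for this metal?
1.2356e+15 Hz

The threshold frequency is when the photon energy equals the work function:
hf₀ = φ

Solving for f₀:
f₀ = φ/h = (5.11 eV × 1.602×10⁻¹⁹ J/eV) / (6.626×10⁻³⁴ J·s)
f₀ = 1.2356e+15 Hz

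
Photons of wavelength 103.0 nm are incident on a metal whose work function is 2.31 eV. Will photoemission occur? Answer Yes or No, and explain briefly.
Yes

For photoemission, the photon energy must exceed the work function.

Photon energy: E = hc/λ = 12.0373 eV
Work function: φ = 2.31 eV

Since E_photon (12.0373 eV) > φ (2.31 eV), photoemission WILL occur.
The threshold wavelength is λ₀ = hc/φ = 536.7 nm.
Since 103.0 nm < 536.7 nm, the light has sufficient energy.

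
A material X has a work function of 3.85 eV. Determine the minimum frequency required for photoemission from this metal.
9.3093e+14 Hz

The threshold frequency is when the photon energy equals the work function:
hf₀ = φ

Solving for f₀:
f₀ = φ/h = (3.85 eV × 1.602×10⁻¹⁹ J/eV) / (6.626×10⁻³⁴ J·s)
f₀ = 9.3093e+14 Hz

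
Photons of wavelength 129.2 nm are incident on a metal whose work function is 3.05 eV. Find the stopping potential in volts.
6.5463 V

The stopping potential V_s satisfies: eV_s = KE_max

First, find KE_max using Einstein's equation:
E_photon = hc/λ = 9.5963 eV
KE_max = E_photon - φ = 9.5963 - 3.05 = 6.5463 eV

Since eV_s = KE_max:
V_s = KE_max/e = 6.5463 V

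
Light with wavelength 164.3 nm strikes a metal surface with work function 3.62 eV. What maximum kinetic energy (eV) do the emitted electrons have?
3.9262 eV

Using Einstein's photoelectric equation: KE_max = hf - φ = hc/λ - φ

First, calculate the photon energy:
E_photon = hc/λ = (6.626×10⁻³⁴ J·s)(3×10⁸ m/s) / (164.3×10⁻⁹ m)
E_photon = 7.5462 eV

Then, the maximum kinetic energy:
KE_max = E_photon - φ = 7.5462 eV - 3.62 eV = 3.9262 eV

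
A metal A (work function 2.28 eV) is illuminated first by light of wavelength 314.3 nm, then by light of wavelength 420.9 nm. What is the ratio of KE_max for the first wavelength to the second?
2.5008

Using Einstein's equation: KE_max = hc/λ - φ

For λ₁ = 314.3 nm:
E₁ = hc/λ₁ = 3.9448 eV
KE₁ = E₁ - φ = 3.9448 - 2.28 = 1.6648 eV

For λ₂ = 420.9 nm:
E₂ = hc/λ₂ = 2.9457 eV
KE₂ = E₂ - φ = 2.9457 - 2.28 = 0.6657 eV

Ratio: KE₁/KE₂ = 1.6648/0.6657 = 2.5008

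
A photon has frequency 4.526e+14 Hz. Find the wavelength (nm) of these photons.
662.38 nm

Using the wave equation: c = fλ

Solving for wavelength:
λ = c/f = (3×10⁸ m/s) / (4.526e+14 Hz)
λ = 662.38 nm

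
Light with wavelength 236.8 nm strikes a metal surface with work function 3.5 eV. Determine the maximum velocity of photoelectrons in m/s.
7.8141e+05 m/s

First, find the maximum kinetic energy:
E_photon = hc/λ = 5.2358 eV
KE_max = E_photon - φ = 5.2358 - 3.5 = 1.7358 eV

Convert to Joules: KE_max = 1.7358 × 1.602×10⁻¹⁹ J = 2.7811e-19 J

Then use KE = ½mv² to find velocity:
v = √(2·KE/m) = √(2 × 2.7811e-19 J / 9.109e-31 kg)
v = 7.8141e+05 m/s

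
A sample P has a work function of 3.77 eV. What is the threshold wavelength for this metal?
328.87 nm

The threshold wavelength is when the photon energy equals the work function:
hc/λ₀ = φ

Solving for λ₀:
λ₀ = hc/φ = (6.626×10⁻³⁴ J·s)(3×10⁸ m/s) / (3.77 eV × 1.602×10⁻¹⁹ J/eV)
λ₀ = 328.87 nm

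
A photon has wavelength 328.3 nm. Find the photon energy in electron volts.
3.7766 eV

Using E = hf = hc/λ:

E = hc/λ = (6.626×10⁻³⁴ J·s)(3×10⁸ m/s) / (328.3×10⁻⁹ m)
E = 3.7766 eV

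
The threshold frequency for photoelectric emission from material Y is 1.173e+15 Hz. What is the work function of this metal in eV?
4.85 eV

At the threshold frequency, photon energy equals work function:
φ = hf₀

Calculating:
φ = (6.626×10⁻³⁴ J·s)(1.173e+15 Hz)
φ = 4.85 eV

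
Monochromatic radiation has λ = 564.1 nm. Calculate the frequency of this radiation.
5.3145e+14 Hz

Using the wave equation: c = fλ

Solving for frequency:
f = c/λ = (3×10⁸ m/s) / (564.1×10⁻⁹ m)
f = 5.3145e+14 Hz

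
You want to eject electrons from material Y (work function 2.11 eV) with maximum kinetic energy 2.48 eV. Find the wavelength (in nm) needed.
270.12 nm

From Einstein's equation: KE_max = hc/λ - φ

Rearranging for λ:
hc/λ = KE_max + φ
λ = hc/(KE_max + φ)

Required photon energy:
E_photon = KE_max + φ = 2.48 + 2.11 = 4.59 eV

Required wavelength:
λ = hc/E_photon = (6.626×10⁻³⁴)(3×10⁸) / (4.59 × 1.602×10⁻¹⁹)
λ = 270.12 nm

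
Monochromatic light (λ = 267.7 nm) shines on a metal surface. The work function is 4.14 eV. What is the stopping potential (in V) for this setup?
0.4915 V

The stopping potential V_s satisfies: eV_s = KE_max

First, find KE_max using Einstein's equation:
E_photon = hc/λ = 4.6315 eV
KE_max = E_photon - φ = 4.6315 - 4.14 = 0.4915 eV

Since eV_s = KE_max:
V_s = KE_max/e = 0.4915 V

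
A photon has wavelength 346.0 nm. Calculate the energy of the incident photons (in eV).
3.5834 eV

Using E = hf = hc/λ:

E = hc/λ = (6.626×10⁻³⁴ J·s)(3×10⁸ m/s) / (346.0×10⁻⁹ m)
E = 3.5834 eV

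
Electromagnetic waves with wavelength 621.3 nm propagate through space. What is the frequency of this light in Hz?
4.8252e+14 Hz

Using the wave equation: c = fλ

Solving for frequency:
f = c/λ = (3×10⁸ m/s) / (621.3×10⁻⁹ m)
f = 4.8252e+14 Hz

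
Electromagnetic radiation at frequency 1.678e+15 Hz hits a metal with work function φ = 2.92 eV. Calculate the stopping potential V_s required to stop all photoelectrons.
4.0197 V

The stopping potential V_s satisfies: eV_s = KE_max

First, find KE_max using Einstein's equation:
E_photon = hf = (6.626×10⁻³⁴ J·s)(1.678e+15 Hz) = 6.9397 eV
KE_max = E_photon - φ = 6.9397 - 2.92 = 4.0197 eV

Since eV_s = KE_max:
V_s = KE_max/e = 4.0197 V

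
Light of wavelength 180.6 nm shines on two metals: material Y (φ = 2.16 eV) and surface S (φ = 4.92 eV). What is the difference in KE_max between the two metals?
2.7600 eV

Using KE_max = hc/λ - φ for each metal:

Photon energy: E = hc/λ = 6.8651 eV

For material Y (φ₁ = 2.16 eV):
KE₁ = E - φ₁ = 6.8651 - 2.16 = 4.7051 eV

For surface S (φ₂ = 4.92 eV):
KE₂ = E - φ₂ = 6.8651 - 4.92 = 1.9451 eV

Difference:
ΔKE = KE₁ - KE₂ = 4.7051 - 1.9451 = 2.7600 eV

Note: The difference equals the difference in work functions: 4.92 - 2.16 = 2.76 eV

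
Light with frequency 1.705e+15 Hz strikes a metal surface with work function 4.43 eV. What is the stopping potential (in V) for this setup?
2.6213 V

The stopping potential V_s satisfies: eV_s = KE_max

First, find KE_max using Einstein's equation:
E_photon = hf = (6.626×10⁻³⁴ J·s)(1.705e+15 Hz) = 7.0513 eV
KE_max = E_photon - φ = 7.0513 - 4.43 = 2.6213 eV

Since eV_s = KE_max:
V_s = KE_max/e = 2.6213 V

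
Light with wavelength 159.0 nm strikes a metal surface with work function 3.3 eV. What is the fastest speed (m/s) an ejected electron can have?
1.2578e+06 m/s

First, find the maximum kinetic energy:
E_photon = hc/λ = 7.7977 eV
KE_max = E_photon - φ = 7.7977 - 3.3 = 4.4977 eV

Convert to Joules: KE_max = 4.4977 × 1.602×10⁻¹⁹ J = 7.2062e-19 J

Then use KE = ½mv² to find velocity:
v = √(2·KE/m) = √(2 × 7.2062e-19 J / 9.109e-31 kg)
v = 1.2578e+06 m/s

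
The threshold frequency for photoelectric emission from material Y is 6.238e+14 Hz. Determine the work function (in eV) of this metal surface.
2.58 eV

At the threshold frequency, photon energy equals work function:
φ = hf₀

Calculating:
φ = (6.626×10⁻³⁴ J·s)(6.238e+14 Hz)
φ = 2.58 eV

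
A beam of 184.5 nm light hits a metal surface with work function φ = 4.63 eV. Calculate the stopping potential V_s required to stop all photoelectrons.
2.0900 V

The stopping potential V_s satisfies: eV_s = KE_max

First, find KE_max using Einstein's equation:
E_photon = hc/λ = 6.7200 eV
KE_max = E_photon - φ = 6.7200 - 4.63 = 2.0900 eV

Since eV_s = KE_max:
V_s = KE_max/e = 2.0900 V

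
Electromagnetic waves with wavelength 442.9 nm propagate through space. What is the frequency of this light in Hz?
6.7689e+14 Hz

Using the wave equation: c = fλ

Solving for frequency:
f = c/λ = (3×10⁸ m/s) / (442.9×10⁻⁹ m)
f = 6.7689e+14 Hz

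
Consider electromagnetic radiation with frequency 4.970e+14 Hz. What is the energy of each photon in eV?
2.0554 eV

Using E = hf:

E = hf = (6.626×10⁻³⁴ J·s)(4.970e+14 Hz)
E = 2.0554 eV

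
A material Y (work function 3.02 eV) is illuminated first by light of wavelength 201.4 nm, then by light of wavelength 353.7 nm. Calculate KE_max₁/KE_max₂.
6.4616

Using Einstein's equation: KE_max = hc/λ - φ

For λ₁ = 201.4 nm:
E₁ = hc/λ₁ = 6.1561 eV
KE₁ = E₁ - φ = 6.1561 - 3.02 = 3.1361 eV

For λ₂ = 353.7 nm:
E₂ = hc/λ₂ = 3.5053 eV
KE₂ = E₂ - φ = 3.5053 - 3.02 = 0.4853 eV

Ratio: KE₁/KE₂ = 3.1361/0.4853 = 6.4616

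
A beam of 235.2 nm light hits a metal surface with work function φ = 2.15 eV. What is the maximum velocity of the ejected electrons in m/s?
1.0479e+06 m/s

First, find the maximum kinetic energy:
E_photon = hc/λ = 5.2714 eV
KE_max = E_photon - φ = 5.2714 - 2.15 = 3.1214 eV

Convert to Joules: KE_max = 3.1214 × 1.602×10⁻¹⁹ J = 5.0011e-19 J

Then use KE = ½mv² to find velocity:
v = √(2·KE/m) = √(2 × 5.0011e-19 J / 9.109e-31 kg)
v = 1.0479e+06 m/s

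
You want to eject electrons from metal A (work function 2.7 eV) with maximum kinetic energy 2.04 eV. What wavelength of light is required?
261.57 nm

From Einstein's equation: KE_max = hc/λ - φ

Rearranging for λ:
hc/λ = KE_max + φ
λ = hc/(KE_max + φ)

Required photon energy:
E_photon = KE_max + φ = 2.04 + 2.7 = 4.74 eV

Required wavelength:
λ = hc/E_photon = (6.626×10⁻³⁴)(3×10⁸) / (4.74 × 1.602×10⁻¹⁹)
λ = 261.57 nm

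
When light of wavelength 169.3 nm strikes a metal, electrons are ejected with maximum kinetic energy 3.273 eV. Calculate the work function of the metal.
4.05 eV

From Einstein's photoelectric equation: KE_max = hf - φ = hc/λ - φ

Rearranging for φ:
φ = hc/λ - KE_max

Calculate photon energy:
E_photon = hc/λ = 7.3233 eV

Therefore:
φ = 7.3233 - 3.273 = 4.05 eV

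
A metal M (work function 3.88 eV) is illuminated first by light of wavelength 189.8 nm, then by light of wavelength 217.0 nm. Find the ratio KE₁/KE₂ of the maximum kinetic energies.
1.4466

Using Einstein's equation: KE_max = hc/λ - φ

For λ₁ = 189.8 nm:
E₁ = hc/λ₁ = 6.5324 eV
KE₁ = E₁ - φ = 6.5324 - 3.88 = 2.6524 eV

For λ₂ = 217.0 nm:
E₂ = hc/λ₂ = 5.7136 eV
KE₂ = E₂ - φ = 5.7136 - 3.88 = 1.8336 eV

Ratio: KE₁/KE₂ = 2.6524/1.8336 = 1.4466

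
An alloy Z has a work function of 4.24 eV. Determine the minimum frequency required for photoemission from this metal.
1.0252e+15 Hz

The threshold frequency is when the photon energy equals the work function:
hf₀ = φ

Solving for f₀:
f₀ = φ/h = (4.24 eV × 1.602×10⁻¹⁹ J/eV) / (6.626×10⁻³⁴ J·s)
f₀ = 1.0252e+15 Hz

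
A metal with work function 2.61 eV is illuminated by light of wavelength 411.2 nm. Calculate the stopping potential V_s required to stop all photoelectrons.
0.4052 V

The stopping potential V_s satisfies: eV_s = KE_max

First, find KE_max using Einstein's equation:
E_photon = hc/λ = 3.0152 eV
KE_max = E_photon - φ = 3.0152 - 2.61 = 0.4052 eV

Since eV_s = KE_max:
V_s = KE_max/e = 0.4052 V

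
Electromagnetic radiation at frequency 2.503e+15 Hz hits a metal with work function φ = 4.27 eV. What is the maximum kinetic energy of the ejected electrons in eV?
6.0816 eV

Using Einstein's photoelectric equation: KE_max = hf - φ

First, calculate the photon energy:
E_photon = hf = (6.626×10⁻³⁴ J·s)(2.503e+15 Hz)
E_photon = 10.3516 eV

Then, the maximum kinetic energy:
KE_max = E_photon - φ = 10.3516 eV - 4.27 eV = 6.0816 eV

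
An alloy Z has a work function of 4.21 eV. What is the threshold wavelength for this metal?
294.50 nm

The threshold wavelength is when the photon energy equals the work function:
hc/λ₀ = φ

Solving for λ₀:
λ₀ = hc/φ = (6.626×10⁻³⁴ J·s)(3×10⁸ m/s) / (4.21 eV × 1.602×10⁻¹⁹ J/eV)
λ₀ = 294.50 nm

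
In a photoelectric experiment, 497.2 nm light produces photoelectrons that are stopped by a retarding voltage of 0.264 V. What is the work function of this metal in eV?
2.23 eV

The stopping potential gives the maximum kinetic energy: KE_max = eV_s = 0.264 eV

From Einstein's photoelectric equation: KE_max = hc/λ - φ
Rearranging: φ = hc/λ - KE_max

Calculate photon energy:
E_photon = hc/λ = (6.626×10⁻³⁴ J·s)(3×10⁸ m/s) / (497.2×10⁻⁹ m) = 2.4936 eV

Therefore:
φ = 2.4936 - 0.264 = 2.23 eV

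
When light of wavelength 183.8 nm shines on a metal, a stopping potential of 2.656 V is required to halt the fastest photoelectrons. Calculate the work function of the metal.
4.09 eV

The stopping potential gives the maximum kinetic energy: KE_max = eV_s = 2.656 eV

From Einstein's photoelectric equation: KE_max = hc/λ - φ
Rearranging: φ = hc/λ - KE_max

Calculate photon energy:
E_photon = hc/λ = (6.626×10⁻³⁴ J·s)(3×10⁸ m/s) / (183.8×10⁻⁹ m) = 6.7456 eV

Therefore:
φ = 6.7456 - 2.656 = 4.09 eV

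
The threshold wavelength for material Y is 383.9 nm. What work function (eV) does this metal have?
3.23 eV

At the threshold wavelength, photon energy equals work function:
φ = hc/λ₀

Calculating:
φ = (6.626×10⁻³⁴ J·s)(3×10⁸ m/s) / (383.9×10⁻⁹ m)
φ = 3.23 eV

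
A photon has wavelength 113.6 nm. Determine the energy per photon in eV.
10.9141 eV

Using E = hf = hc/λ:

E = hc/λ = (6.626×10⁻³⁴ J·s)(3×10⁸ m/s) / (113.6×10⁻⁹ m)
E = 10.9141 eV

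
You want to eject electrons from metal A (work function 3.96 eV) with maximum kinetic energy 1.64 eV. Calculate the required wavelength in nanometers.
221.40 nm

From Einstein's equation: KE_max = hc/λ - φ

Rearranging for λ:
hc/λ = KE_max + φ
λ = hc/(KE_max + φ)

Required photon energy:
E_photon = KE_max + φ = 1.64 + 3.96 = 5.60 eV

Required wavelength:
λ = hc/E_photon = (6.626×10⁻³⁴)(3×10⁸) / (5.60 × 1.602×10⁻¹⁹)
λ = 221.40 nm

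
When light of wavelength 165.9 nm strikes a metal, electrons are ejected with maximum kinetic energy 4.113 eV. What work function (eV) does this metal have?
3.36 eV

From Einstein's photoelectric equation: KE_max = hf - φ = hc/λ - φ

Rearranging for φ:
φ = hc/λ - KE_max

Calculate photon energy:
E_photon = hc/λ = 7.4734 eV

Therefore:
φ = 7.4734 - 4.113 = 3.36 eV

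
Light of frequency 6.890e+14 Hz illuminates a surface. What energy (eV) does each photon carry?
2.8495 eV

Using E = hf:

E = hf = (6.626×10⁻³⁴ J·s)(6.890e+14 Hz)
E = 2.8495 eV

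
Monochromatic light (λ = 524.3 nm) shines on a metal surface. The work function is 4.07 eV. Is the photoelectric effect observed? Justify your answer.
No

For photoemission, the photon energy must exceed the work function.

Photon energy: E = hc/λ = 2.3648 eV
Work function: φ = 4.07 eV

Since E_photon (2.3648 eV) < φ (4.07 eV), photoemission will NOT occur.
The threshold wavelength is λ₀ = hc/φ = 304.6 nm.
Since 524.3 nm > 304.6 nm, the photons lack sufficient energy.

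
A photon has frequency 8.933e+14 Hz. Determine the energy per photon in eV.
3.6944 eV

Using E = hf:

E = hf = (6.626×10⁻³⁴ J·s)(8.933e+14 Hz)
E = 3.6944 eV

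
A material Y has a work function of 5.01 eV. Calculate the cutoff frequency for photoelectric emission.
1.2114e+15 Hz

The threshold frequency is when the photon energy equals the work function:
hf₀ = φ

Solving for f₀:
f₀ = φ/h = (5.01 eV × 1.602×10⁻¹⁹ J/eV) / (6.626×10⁻³⁴ J·s)
f₀ = 1.2114e+15 Hz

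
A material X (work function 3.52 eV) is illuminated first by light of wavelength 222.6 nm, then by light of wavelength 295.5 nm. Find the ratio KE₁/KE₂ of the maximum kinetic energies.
3.0334

Using Einstein's equation: KE_max = hc/λ - φ

For λ₁ = 222.6 nm:
E₁ = hc/λ₁ = 5.5698 eV
KE₁ = E₁ - φ = 5.5698 - 3.52 = 2.0498 eV

For λ₂ = 295.5 nm:
E₂ = hc/λ₂ = 4.1957 eV
KE₂ = E₂ - φ = 4.1957 - 3.52 = 0.6757 eV

Ratio: KE₁/KE₂ = 2.0498/0.6757 = 3.0334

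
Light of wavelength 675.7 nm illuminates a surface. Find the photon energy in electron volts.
1.8349 eV

Using E = hf = hc/λ:

E = hc/λ = (6.626×10⁻³⁴ J·s)(3×10⁸ m/s) / (675.7×10⁻⁹ m)
E = 1.8349 eV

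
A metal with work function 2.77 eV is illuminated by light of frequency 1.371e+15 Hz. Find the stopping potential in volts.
2.9000 V

The stopping potential V_s satisfies: eV_s = KE_max

First, find KE_max using Einstein's equation:
E_photon = hf = (6.626×10⁻³⁴ J·s)(1.371e+15 Hz) = 5.6700 eV
KE_max = E_photon - φ = 5.6700 - 2.77 = 2.9000 eV

Since eV_s = KE_max:
V_s = KE_max/e = 2.9000 V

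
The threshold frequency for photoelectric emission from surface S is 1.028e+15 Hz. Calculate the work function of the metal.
4.25 eV

At the threshold frequency, photon energy equals work function:
φ = hf₀

Calculating:
φ = (6.626×10⁻³⁴ J·s)(1.028e+15 Hz)
φ = 4.25 eV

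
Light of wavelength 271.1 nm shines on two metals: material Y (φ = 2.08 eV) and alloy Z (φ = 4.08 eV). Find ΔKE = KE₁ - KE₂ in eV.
2.0000 eV

Using KE_max = hc/λ - φ for each metal:

Photon energy: E = hc/λ = 4.5734 eV

For material Y (φ₁ = 2.08 eV):
KE₁ = E - φ₁ = 4.5734 - 2.08 = 2.4934 eV

For alloy Z (φ₂ = 4.08 eV):
KE₂ = E - φ₂ = 4.5734 - 4.08 = 0.4934 eV

Difference:
ΔKE = KE₁ - KE₂ = 2.4934 - 0.4934 = 2.0000 eV

Note: The difference equals the difference in work functions: 4.08 - 2.08 = 2.00 eV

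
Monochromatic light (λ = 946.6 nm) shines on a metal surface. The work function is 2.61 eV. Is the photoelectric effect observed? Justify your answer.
No

For photoemission, the photon energy must exceed the work function.

Photon energy: E = hc/λ = 1.3098 eV
Work function: φ = 2.61 eV

Since E_photon (1.3098 eV) < φ (2.61 eV), photoemission will NOT occur.
The threshold wavelength is λ₀ = hc/φ = 475.0 nm.
Since 946.6 nm > 475.0 nm, the photons lack sufficient energy.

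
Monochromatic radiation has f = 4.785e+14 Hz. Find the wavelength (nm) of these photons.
626.53 nm

Using the wave equation: c = fλ

Solving for wavelength:
λ = c/f = (3×10⁸ m/s) / (4.785e+14 Hz)
λ = 626.53 nm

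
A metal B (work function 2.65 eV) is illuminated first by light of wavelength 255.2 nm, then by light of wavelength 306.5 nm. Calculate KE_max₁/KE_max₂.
1.5828

Using Einstein's equation: KE_max = hc/λ - φ

For λ₁ = 255.2 nm:
E₁ = hc/λ₁ = 4.8583 eV
KE₁ = E₁ - φ = 4.8583 - 2.65 = 2.2083 eV

For λ₂ = 306.5 nm:
E₂ = hc/λ₂ = 4.0452 eV
KE₂ = E₂ - φ = 4.0452 - 2.65 = 1.3952 eV

Ratio: KE₁/KE₂ = 2.2083/1.3952 = 1.5828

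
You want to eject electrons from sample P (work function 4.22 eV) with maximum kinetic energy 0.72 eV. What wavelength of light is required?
250.98 nm

From Einstein's equation: KE_max = hc/λ - φ

Rearranging for λ:
hc/λ = KE_max + φ
λ = hc/(KE_max + φ)

Required photon energy:
E_photon = KE_max + φ = 0.72 + 4.22 = 4.94 eV

Required wavelength:
λ = hc/E_photon = (6.626×10⁻³⁴)(3×10⁸) / (4.94 × 1.602×10⁻¹⁹)
λ = 250.98 nm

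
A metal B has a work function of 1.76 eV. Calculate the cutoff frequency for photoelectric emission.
4.2557e+14 Hz

The threshold frequency is when the photon energy equals the work function:
hf₀ = φ

Solving for f₀:
f₀ = φ/h = (1.76 eV × 1.602×10⁻¹⁹ J/eV) / (6.626×10⁻³⁴ J·s)
f₀ = 4.2557e+14 Hz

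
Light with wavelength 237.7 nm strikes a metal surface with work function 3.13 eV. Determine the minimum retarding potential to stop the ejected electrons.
2.0860 V

The stopping potential V_s satisfies: eV_s = KE_max

First, find KE_max using Einstein's equation:
E_photon = hc/λ = 5.2160 eV
KE_max = E_photon - φ = 5.2160 - 3.13 = 2.0860 eV

Since eV_s = KE_max:
V_s = KE_max/e = 2.0860 V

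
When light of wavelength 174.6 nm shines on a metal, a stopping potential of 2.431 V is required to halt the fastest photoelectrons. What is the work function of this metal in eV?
4.67 eV

The stopping potential gives the maximum kinetic energy: KE_max = eV_s = 2.431 eV

From Einstein's photoelectric equation: KE_max = hc/λ - φ
Rearranging: φ = hc/λ - KE_max

Calculate photon energy:
E_photon = hc/λ = (6.626×10⁻³⁴ J·s)(3×10⁸ m/s) / (174.6×10⁻⁹ m) = 7.1010 eV

Therefore:
φ = 7.1010 - 2.431 = 4.67 eV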